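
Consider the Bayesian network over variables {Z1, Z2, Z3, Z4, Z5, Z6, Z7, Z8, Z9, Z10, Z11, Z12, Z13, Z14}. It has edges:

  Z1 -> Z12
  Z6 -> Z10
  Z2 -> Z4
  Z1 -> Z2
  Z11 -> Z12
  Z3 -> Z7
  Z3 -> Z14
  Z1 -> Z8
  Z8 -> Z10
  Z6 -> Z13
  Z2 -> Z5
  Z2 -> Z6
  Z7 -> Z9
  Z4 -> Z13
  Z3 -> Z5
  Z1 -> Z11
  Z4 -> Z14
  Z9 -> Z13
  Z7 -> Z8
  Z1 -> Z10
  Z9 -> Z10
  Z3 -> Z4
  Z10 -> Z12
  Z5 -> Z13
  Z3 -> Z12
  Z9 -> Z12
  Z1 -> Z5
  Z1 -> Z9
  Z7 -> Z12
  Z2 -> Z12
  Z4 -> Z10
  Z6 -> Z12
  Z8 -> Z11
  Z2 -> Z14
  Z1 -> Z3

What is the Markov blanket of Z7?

{Z1, Z2, Z3, Z6, Z8, Z9, Z10, Z11, Z12}

Z7's parents: Z3.
Z7 has children Z8, Z9, Z12.
For each child, the remaining parents (spouses of Z7):
  parents(Z8) \ {Z7} = {Z1}.
  parents(Z9) \ {Z7} = {Z1}.
  Z12 also has parents Z1, Z2, Z3, Z6, Z9, Z10, Z11.
Union: {Z3} ∪ {Z8, Z9, Z12} ∪ {Z1, Z2, Z3, Z6, Z9, Z10, Z11} = {Z1, Z2, Z3, Z6, Z8, Z9, Z10, Z11, Z12}.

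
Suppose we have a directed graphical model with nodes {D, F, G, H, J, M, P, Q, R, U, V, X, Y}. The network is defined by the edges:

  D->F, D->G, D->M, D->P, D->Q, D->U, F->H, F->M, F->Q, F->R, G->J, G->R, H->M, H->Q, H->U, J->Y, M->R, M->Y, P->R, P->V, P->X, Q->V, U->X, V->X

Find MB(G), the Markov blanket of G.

{D, F, J, M, P, R}

The Markov blanket of a node is its parents, its children, and the other parents of its children.
Parents of G: D.
G has children J, R.
For each child, the remaining parents (spouses of G):
  J has no other parent.
  R's other parents are F, M, P.
Union: {D} ∪ {J, R} ∪ {F, M, P} = {D, F, J, M, P, R}.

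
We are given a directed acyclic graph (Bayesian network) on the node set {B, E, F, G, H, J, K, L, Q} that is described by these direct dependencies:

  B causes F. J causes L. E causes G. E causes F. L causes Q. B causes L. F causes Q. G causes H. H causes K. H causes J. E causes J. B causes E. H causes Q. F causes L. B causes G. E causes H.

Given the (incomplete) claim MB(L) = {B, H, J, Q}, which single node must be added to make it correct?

L has parents B, F, J.
L's children: Q.
Co-parents of L (other parents of its children):
  Q: F, H
MB(L) = {B, F, H, J, Q}.
Comparing with the claimed set, F is missing.

F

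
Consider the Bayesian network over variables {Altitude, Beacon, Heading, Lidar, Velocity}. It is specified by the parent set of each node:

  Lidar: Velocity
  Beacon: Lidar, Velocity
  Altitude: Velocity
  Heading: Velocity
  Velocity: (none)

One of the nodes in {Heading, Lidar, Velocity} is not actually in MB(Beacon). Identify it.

Parents of Beacon: Lidar, Velocity.
Beacon has no children.
With no children, Beacon has no spouses; the co-parent set is empty.
MB(Beacon) = {Lidar, Velocity}.
Heading is neither a parent, child, nor co-parent of Beacon, so it does not belong.

Heading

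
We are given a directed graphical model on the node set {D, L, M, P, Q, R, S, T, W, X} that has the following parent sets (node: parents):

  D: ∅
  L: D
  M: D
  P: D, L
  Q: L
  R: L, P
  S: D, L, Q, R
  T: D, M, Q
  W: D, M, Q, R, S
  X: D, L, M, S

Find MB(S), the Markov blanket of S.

{D, L, M, Q, R, W, X}

A node's Markov blanket = Pa ∪ Ch ∪ (parents of Ch other than the node itself).
S's parents: D, L, Q, R.
Children of S: W, X.
For each child, the remaining parents (spouses of S):
  W also has parents D, M, Q, R.
  parents(X) \ {S} = {D, L, M}.
Taking the union gives {D, L, M, Q, R, W, X}.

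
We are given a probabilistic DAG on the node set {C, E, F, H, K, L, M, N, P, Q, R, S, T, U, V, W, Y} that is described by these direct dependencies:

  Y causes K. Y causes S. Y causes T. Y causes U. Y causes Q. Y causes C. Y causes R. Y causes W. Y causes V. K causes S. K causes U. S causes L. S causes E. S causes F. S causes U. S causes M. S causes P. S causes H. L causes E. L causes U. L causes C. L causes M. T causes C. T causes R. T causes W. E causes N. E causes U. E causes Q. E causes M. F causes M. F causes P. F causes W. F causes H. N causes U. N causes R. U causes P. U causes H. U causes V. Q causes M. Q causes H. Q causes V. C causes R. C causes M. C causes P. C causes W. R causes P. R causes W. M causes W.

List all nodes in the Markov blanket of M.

{C, E, F, L, Q, R, S, T, W, Y}

Children of M: W.
Parents of M: C, E, F, L, Q, S.
Parents of each child, excluding M:
  W: C, F, R, T, Y
Union: {C, E, F, L, Q, S} ∪ {W} ∪ {C, F, R, T, Y} = {C, E, F, L, Q, R, S, T, W, Y}.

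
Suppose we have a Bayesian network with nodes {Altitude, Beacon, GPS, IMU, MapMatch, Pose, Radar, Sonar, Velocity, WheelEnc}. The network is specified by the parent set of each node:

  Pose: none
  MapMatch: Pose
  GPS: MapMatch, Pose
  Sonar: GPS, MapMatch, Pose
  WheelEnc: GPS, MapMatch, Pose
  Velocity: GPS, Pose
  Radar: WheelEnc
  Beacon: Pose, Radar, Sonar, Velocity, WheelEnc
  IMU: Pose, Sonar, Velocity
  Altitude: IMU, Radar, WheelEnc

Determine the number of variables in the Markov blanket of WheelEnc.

WheelEnc's children: Altitude, Beacon, Radar.
WheelEnc's parents: GPS, MapMatch, Pose.
Parents of each child, excluding WheelEnc:
  Radar: —
  Beacon: Pose, Radar, Sonar, Velocity
  Altitude: IMU, Radar
MB(WheelEnc) = {Altitude, Beacon, GPS, IMU, MapMatch, Pose, Radar, Sonar, Velocity}, which has 9 nodes.

9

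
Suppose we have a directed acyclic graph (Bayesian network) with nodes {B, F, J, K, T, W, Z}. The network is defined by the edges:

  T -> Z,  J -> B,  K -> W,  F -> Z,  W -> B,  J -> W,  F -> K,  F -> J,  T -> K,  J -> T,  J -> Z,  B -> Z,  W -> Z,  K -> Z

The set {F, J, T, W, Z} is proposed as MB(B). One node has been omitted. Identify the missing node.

A node's Markov blanket = Pa ∪ Ch ∪ (parents of Ch other than the node itself).
Parents of B: J, W.
B's children: Z.
Other parents of B's children:
  Z: F, J, K, T, W
MB(B) = {F, J, K, T, W, Z}.
Comparing with the claimed set, K is missing.

K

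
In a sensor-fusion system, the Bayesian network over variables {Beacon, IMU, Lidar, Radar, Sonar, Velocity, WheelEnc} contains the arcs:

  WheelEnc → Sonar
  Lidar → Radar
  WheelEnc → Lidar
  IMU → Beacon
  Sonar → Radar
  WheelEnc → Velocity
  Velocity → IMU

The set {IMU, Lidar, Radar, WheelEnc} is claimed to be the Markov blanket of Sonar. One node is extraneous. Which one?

The Markov blanket of a node is its parents, its children, and the other parents of its children.
Ch(Sonar) = {Radar}.
Pa(Sonar) = {WheelEnc}.
For each child, the remaining parents (spouses of Sonar):
  Radar also has parent Lidar.
MB(Sonar) = {Lidar, Radar, WheelEnc}.
IMU is neither a parent, child, nor co-parent of Sonar, so it does not belong.

IMU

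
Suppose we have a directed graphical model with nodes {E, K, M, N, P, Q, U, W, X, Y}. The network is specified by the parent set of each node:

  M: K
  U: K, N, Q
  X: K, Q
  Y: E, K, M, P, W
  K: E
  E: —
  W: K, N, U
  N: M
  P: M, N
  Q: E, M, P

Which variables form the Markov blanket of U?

{K, N, Q, W}

Recall MB(v) = parents ∪ children ∪ spouses, where spouses are the other parents of v's children.
Parents of U: K, N, Q.
Children of U: W.
Other parents of U's children:
  parents(W) \ {U} = {K, N}.
Union: {K, N, Q} ∪ {W} ∪ {K, N} = {K, N, Q, W}.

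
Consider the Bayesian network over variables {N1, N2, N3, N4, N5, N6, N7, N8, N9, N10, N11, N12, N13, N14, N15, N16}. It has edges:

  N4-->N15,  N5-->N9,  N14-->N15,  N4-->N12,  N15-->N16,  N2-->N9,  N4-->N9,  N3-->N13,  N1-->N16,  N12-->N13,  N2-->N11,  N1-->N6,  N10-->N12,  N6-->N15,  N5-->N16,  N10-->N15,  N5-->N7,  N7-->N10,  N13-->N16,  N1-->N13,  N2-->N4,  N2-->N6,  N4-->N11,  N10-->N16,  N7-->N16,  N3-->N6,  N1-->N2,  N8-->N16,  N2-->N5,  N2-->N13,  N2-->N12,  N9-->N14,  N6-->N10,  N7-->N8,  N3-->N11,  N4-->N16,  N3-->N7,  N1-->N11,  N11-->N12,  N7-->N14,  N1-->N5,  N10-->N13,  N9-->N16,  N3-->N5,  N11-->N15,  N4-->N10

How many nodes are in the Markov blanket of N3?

A node's Markov blanket = Pa ∪ Ch ∪ (parents of Ch other than the node itself).
Parents of N3: none.
Ch(N3) = {N5, N6, N7, N11, N13}.
Co-parents of N3 (other parents of its children):
  N5: N1, N2
  N6: N1, N2
  N7: N5
  N11: N1, N2, N4
  N13: N1, N2, N10, N12
MB(N3) = {N1, N2, N4, N5, N6, N7, N10, N11, N12, N13}, which has 10 nodes.

10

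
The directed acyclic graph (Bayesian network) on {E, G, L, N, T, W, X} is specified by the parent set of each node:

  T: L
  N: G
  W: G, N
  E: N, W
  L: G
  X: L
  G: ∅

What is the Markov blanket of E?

{N, W}

Ch(E) = {}.
Pa(E) = {N, W}.
With no children, E has no spouses; the co-parent set is empty.
Union: {N, W} ∪ {} ∪ {} = {N, W}.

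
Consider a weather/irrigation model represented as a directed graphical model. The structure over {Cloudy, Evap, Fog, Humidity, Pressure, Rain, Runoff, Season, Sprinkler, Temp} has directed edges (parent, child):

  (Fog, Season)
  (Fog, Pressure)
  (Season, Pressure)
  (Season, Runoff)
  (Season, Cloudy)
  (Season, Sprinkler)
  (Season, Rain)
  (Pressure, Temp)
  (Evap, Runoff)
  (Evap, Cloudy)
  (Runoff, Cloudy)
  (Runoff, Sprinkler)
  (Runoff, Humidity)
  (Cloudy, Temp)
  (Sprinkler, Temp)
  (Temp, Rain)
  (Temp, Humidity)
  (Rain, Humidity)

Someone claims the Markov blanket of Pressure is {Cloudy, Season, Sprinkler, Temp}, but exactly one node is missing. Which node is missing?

Pressure has parents Fog, Season.
Pressure's children: Temp.
Other parents of Pressure's children:
  parents(Temp) \ {Pressure} = {Cloudy, Sprinkler}.
MB(Pressure) = {Cloudy, Fog, Season, Sprinkler, Temp}.
Comparing with the claimed set, Fog is missing.

Fog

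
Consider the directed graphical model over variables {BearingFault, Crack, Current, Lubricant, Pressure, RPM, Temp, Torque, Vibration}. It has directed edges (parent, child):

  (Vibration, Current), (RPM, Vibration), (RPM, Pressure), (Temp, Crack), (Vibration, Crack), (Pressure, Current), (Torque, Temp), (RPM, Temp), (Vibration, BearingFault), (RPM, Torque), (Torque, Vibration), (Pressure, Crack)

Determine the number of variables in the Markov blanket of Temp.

5

Recall MB(v) = parents ∪ children ∪ spouses, where spouses are the other parents of v's children.
Pa(Temp) = {RPM, Torque}.
Temp has child Crack.
Parents of each child, excluding Temp:
  parents(Crack) \ {Temp} = {Pressure, Vibration}.
MB(Temp) = {Crack, Pressure, RPM, Torque, Vibration}, which has 5 nodes.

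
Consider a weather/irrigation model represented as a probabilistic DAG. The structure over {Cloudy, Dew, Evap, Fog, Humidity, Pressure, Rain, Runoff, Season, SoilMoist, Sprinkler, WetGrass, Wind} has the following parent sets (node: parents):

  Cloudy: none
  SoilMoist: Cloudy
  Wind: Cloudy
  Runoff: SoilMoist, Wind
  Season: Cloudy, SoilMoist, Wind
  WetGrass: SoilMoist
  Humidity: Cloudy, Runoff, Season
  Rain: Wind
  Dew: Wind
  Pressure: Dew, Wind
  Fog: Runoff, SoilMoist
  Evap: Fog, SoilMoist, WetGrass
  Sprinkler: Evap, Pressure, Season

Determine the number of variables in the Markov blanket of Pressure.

5

A node's Markov blanket = Pa ∪ Ch ∪ (parents of Ch other than the node itself).
Pa(Pressure) = {Dew, Wind}.
Pressure has child Sprinkler.
Other parents of Pressure's children:
  Sprinkler's other parents are Evap, Season.
MB(Pressure) = {Dew, Evap, Season, Sprinkler, Wind}, which has 5 nodes.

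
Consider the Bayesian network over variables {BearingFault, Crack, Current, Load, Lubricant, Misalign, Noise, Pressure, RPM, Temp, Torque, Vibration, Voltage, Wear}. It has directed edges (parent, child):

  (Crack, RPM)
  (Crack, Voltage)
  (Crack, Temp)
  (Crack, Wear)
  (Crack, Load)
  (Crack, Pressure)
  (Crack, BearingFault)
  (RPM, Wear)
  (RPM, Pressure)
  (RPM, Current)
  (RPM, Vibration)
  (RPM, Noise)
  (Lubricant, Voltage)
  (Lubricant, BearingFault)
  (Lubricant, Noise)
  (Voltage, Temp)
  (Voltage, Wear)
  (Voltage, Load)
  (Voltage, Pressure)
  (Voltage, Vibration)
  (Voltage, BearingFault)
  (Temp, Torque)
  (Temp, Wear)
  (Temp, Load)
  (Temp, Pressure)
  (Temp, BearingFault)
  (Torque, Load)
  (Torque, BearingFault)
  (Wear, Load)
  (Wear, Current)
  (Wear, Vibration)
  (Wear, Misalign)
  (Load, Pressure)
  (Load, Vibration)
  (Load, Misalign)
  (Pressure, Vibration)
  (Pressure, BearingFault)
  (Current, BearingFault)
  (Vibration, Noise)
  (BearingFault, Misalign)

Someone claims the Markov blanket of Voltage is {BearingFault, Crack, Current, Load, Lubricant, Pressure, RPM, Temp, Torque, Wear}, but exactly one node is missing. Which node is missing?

Recall MB(v) = parents ∪ children ∪ spouses, where spouses are the other parents of v's children.
Voltage has children BearingFault, Load, Pressure, Temp, Vibration, Wear.
Pa(Voltage) = {Crack, Lubricant}.
Parents of each child, excluding Voltage:
  Temp: Crack
  Wear: Crack, RPM, Temp
  Load: Crack, Temp, Torque, Wear
  Pressure: Crack, Load, RPM, Temp
  Vibration: Load, Pressure, RPM, Wear
  BearingFault: Crack, Current, Lubricant, Pressure, Temp, Torque
MB(Voltage) = {BearingFault, Crack, Current, Load, Lubricant, Pressure, RPM, Temp, Torque, Vibration, Wear}.
Comparing with the claimed set, Vibration is missing.

Vibration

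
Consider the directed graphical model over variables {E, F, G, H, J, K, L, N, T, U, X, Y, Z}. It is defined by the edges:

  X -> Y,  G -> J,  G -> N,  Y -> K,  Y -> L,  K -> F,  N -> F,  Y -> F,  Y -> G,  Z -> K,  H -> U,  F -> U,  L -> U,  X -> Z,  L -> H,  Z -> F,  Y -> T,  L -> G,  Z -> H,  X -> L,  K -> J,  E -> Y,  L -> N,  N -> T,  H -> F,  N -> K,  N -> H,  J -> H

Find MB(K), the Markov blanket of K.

The Markov blanket of a node is its parents, its children, and the other parents of its children.
Pa(K) = {N, Y, Z}.
Children of K: F, J.
Parents of each child, excluding K:
  J's other parent is G.
  parents(F) \ {K} = {H, N, Y, Z}.
So the Markov blanket of K is {F, G, H, J, N, Y, Z}.

{F, G, H, J, N, Y, Z}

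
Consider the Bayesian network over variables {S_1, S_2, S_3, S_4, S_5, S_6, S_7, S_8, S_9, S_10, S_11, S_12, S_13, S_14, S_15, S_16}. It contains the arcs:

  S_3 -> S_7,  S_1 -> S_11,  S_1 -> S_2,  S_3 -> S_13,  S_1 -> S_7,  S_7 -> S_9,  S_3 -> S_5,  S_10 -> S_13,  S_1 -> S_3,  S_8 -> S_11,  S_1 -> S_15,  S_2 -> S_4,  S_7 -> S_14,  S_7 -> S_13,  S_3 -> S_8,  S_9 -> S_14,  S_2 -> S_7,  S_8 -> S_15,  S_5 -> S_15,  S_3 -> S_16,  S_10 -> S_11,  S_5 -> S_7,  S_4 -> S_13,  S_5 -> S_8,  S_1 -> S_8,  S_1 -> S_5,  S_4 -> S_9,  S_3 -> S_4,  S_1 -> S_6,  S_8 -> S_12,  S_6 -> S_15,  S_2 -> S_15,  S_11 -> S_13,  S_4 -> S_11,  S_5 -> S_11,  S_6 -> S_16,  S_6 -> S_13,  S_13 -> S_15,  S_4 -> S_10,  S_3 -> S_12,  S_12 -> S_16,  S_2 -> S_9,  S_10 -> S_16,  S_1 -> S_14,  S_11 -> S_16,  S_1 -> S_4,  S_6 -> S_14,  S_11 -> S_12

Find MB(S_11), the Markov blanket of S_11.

{S_1, S_3, S_4, S_5, S_6, S_7, S_8, S_10, S_12, S_13, S_16}

Recall MB(v) = parents ∪ children ∪ spouses, where spouses are the other parents of v's children.
Pa(S_11) = {S_1, S_4, S_5, S_8, S_10}.
Ch(S_11) = {S_12, S_13, S_16}.
For each child, the remaining parents (spouses of S_11):
  S_12 also has parents S_3, S_8.
  parents(S_13) \ {S_11} = {S_3, S_4, S_6, S_7, S_10}.
  parents(S_16) \ {S_11} = {S_3, S_6, S_10, S_12}.
So the Markov blanket of S_11 is {S_1, S_3, S_4, S_5, S_6, S_7, S_8, S_10, S_12, S_13, S_16}.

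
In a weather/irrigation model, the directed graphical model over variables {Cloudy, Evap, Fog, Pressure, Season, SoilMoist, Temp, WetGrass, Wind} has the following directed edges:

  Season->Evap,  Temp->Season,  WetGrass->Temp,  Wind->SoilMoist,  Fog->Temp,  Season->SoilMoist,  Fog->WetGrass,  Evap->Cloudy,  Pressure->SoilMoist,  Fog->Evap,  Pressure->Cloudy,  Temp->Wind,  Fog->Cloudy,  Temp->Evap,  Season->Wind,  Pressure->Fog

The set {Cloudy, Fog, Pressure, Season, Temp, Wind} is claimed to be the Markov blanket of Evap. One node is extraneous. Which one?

A node's Markov blanket = Pa ∪ Ch ∪ (parents of Ch other than the node itself).
Evap's parents: Fog, Season, Temp.
Ch(Evap) = {Cloudy}.
For each child, the remaining parents (spouses of Evap):
  Cloudy: Fog, Pressure
MB(Evap) = {Cloudy, Fog, Pressure, Season, Temp}.
Wind is neither a parent, child, nor co-parent of Evap, so it does not belong.

Wind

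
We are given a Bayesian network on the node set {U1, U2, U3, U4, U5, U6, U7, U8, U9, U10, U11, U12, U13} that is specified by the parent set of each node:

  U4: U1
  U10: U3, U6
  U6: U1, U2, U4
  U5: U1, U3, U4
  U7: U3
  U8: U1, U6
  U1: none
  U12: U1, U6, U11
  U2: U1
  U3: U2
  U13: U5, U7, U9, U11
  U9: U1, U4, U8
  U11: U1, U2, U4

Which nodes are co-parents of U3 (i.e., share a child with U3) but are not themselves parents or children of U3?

{U1, U4, U6}

Children of U3: U5, U7, U10.
  U5 also has parents U1, U4.
  U7: no additional parents.
  parents(U10) \ {U3} = {U6}.
Excluding nodes already adjacent to U3 (U2, U5, U7, U10), the co-parent-only contribution is {U1, U4, U6}.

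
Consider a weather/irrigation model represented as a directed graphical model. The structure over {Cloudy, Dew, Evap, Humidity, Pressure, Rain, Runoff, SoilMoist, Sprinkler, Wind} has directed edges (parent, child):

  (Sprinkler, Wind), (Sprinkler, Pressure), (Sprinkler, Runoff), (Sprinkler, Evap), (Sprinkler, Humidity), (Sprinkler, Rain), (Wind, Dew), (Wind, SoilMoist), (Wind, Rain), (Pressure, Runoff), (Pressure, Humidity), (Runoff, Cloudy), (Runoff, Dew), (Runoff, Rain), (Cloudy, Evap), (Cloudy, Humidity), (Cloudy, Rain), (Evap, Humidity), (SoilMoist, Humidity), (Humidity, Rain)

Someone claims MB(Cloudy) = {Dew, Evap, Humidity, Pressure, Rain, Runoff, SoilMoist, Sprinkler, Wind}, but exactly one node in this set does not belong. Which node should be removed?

A node's Markov blanket = Pa ∪ Ch ∪ (parents of Ch other than the node itself).
Ch(Cloudy) = {Evap, Humidity, Rain}.
Cloudy's parents: Runoff.
Co-parents of Cloudy (other parents of its children):
  Evap: Sprinkler
  Humidity: Evap, Pressure, SoilMoist, Sprinkler
  Rain: Humidity, Runoff, Sprinkler, Wind
MB(Cloudy) = {Evap, Humidity, Pressure, Rain, Runoff, SoilMoist, Sprinkler, Wind}.
Dew is neither a parent, child, nor co-parent of Cloudy, so it does not belong.

Dew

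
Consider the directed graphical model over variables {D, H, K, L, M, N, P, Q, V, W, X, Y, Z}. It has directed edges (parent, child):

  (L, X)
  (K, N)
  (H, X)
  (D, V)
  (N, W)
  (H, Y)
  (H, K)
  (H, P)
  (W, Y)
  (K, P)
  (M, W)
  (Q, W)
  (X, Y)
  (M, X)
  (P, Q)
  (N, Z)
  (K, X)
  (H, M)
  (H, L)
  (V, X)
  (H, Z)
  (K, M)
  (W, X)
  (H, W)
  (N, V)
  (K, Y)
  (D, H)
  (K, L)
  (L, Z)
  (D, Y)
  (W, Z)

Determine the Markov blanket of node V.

{D, H, K, L, M, N, W, X}

Children of V: X.
Parents of V: D, N.
Parents of each child, excluding V:
  X's other parents are H, K, L, M, W.
Taking the union gives {D, H, K, L, M, N, W, X}.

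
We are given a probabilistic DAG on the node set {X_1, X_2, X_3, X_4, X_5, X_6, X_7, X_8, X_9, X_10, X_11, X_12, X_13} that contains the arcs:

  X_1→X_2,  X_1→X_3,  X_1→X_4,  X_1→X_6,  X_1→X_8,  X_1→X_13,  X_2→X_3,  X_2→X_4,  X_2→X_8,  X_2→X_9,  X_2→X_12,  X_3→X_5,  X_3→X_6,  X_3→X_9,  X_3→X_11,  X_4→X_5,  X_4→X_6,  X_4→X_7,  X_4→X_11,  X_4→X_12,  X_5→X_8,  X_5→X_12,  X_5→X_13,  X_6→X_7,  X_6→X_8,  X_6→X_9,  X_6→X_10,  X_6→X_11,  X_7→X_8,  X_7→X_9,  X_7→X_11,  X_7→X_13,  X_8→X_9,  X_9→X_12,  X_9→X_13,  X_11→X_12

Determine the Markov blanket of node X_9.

{X_1, X_2, X_3, X_4, X_5, X_6, X_7, X_8, X_11, X_12, X_13}

Ch(X_9) = {X_12, X_13}.
Pa(X_9) = {X_2, X_3, X_6, X_7, X_8}.
Other parents of X_9's children:
  X_12's other parents are X_2, X_4, X_5, X_11.
  X_13 also has parents X_1, X_5, X_7.
Taking the union gives {X_1, X_2, X_3, X_4, X_5, X_6, X_7, X_8, X_11, X_12, X_13}.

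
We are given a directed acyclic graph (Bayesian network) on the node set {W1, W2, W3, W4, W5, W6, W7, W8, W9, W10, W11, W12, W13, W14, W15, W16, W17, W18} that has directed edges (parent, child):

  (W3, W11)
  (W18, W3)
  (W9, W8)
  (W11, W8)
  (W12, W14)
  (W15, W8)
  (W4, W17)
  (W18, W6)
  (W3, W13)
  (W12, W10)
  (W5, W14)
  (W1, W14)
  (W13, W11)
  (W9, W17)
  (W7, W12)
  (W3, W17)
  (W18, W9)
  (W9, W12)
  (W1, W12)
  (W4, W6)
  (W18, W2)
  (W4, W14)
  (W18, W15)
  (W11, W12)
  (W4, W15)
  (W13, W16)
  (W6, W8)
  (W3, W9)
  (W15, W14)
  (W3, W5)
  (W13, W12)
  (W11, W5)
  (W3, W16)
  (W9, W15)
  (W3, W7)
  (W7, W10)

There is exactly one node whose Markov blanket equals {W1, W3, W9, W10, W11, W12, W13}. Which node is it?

The target node must have every member of {W1, W3, W9, W10, W11, W12, W13} as a parent, child, or co-parent, and no others.
Parents of W7: W3; children: W10, W12; co-parents: W1, W9, W11, W12, W13.
These exactly cover the given set, so the node is W7.

W7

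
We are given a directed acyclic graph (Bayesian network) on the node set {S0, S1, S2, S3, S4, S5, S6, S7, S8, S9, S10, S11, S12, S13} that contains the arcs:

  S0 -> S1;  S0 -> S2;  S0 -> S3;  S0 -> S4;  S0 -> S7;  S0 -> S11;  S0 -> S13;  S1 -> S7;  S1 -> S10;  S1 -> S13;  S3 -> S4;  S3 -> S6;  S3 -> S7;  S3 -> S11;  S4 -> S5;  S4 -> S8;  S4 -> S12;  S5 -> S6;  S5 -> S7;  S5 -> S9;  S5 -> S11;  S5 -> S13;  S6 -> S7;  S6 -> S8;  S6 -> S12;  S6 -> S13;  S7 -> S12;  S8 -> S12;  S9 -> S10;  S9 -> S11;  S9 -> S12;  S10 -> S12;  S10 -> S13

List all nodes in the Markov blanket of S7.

By definition, MB(S7) is built from S7's parents, S7's children, and the co-parents of S7.
Pa(S7) = {S0, S1, S3, S5, S6}.
Children of S7: S12.
Co-parents of S7 (other parents of its children):
  parents(S12) \ {S7} = {S4, S6, S8, S9, S10}.
So the Markov blanket of S7 is {S0, S1, S3, S4, S5, S6, S8, S9, S10, S12}.

{S0, S1, S3, S4, S5, S6, S8, S9, S10, S12}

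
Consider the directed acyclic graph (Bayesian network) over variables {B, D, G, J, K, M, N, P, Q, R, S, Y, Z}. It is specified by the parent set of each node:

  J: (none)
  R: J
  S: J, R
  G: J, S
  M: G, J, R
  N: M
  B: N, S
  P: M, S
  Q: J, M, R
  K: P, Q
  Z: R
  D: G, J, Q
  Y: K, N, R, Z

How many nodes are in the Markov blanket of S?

7

S's children: B, G, P.
Pa(S) = {J, R}.
Other parents of S's children:
  G: J
  B: N
  P: M
MB(S) = {B, G, J, M, N, P, R}, which has 7 nodes.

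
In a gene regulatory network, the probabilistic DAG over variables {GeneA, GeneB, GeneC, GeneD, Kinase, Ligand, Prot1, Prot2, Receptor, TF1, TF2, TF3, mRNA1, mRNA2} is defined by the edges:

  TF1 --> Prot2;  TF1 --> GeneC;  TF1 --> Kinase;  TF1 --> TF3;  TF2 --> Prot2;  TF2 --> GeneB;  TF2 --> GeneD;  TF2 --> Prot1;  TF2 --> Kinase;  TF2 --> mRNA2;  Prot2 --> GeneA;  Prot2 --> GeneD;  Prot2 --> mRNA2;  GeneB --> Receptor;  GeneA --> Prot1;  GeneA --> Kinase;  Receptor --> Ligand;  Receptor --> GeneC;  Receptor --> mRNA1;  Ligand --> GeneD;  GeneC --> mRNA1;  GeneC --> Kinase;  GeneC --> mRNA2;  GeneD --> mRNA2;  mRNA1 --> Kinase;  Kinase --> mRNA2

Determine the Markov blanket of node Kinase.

{GeneA, GeneC, GeneD, Prot2, TF1, TF2, mRNA1, mRNA2}

A node's Markov blanket = Pa ∪ Ch ∪ (parents of Ch other than the node itself).
Children of Kinase: mRNA2.
Kinase has parents GeneA, GeneC, TF1, TF2, mRNA1.
Parents of each child, excluding Kinase:
  mRNA2 also has parents GeneC, GeneD, Prot2, TF2.
MB(Kinase) = {GeneA, GeneC, GeneD, Prot2, TF1, TF2, mRNA1, mRNA2}.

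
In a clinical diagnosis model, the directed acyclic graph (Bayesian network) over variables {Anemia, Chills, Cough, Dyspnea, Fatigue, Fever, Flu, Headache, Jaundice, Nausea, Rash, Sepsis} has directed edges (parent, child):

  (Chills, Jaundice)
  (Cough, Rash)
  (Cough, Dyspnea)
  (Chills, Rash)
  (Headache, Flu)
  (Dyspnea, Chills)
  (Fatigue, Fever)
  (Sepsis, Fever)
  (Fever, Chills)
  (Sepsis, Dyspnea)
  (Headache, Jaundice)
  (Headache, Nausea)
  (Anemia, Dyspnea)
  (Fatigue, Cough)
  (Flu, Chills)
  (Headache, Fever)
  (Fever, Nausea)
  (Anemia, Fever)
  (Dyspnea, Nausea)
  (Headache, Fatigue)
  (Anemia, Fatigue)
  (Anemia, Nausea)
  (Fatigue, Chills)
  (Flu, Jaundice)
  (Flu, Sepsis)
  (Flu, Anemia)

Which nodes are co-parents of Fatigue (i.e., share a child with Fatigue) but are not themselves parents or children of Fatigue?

{Dyspnea, Flu, Sepsis}

Children of Fatigue: Chills, Cough, Fever.
  Fever also has parents Anemia, Headache, Sepsis.
  Cough has no other parent.
  Chills also has parents Dyspnea, Fever, Flu.
Excluding nodes already adjacent to Fatigue (Anemia, Chills, Cough, Fever, Headache), the co-parent-only contribution is {Dyspnea, Flu, Sepsis}.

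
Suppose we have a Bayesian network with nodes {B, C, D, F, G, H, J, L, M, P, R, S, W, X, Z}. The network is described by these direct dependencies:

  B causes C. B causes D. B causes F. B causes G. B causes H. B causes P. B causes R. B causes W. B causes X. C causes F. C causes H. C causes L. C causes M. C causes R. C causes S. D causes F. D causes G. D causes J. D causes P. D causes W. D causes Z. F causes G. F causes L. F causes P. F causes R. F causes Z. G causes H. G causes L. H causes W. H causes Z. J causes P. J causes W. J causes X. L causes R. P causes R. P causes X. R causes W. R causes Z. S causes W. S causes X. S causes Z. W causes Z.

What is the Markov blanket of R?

Ch(R) = {W, Z}.
R's parents: B, C, F, L, P.
Other parents of R's children:
  W: B, D, H, J, S
  Z: D, F, H, S, W
Union: {B, C, F, L, P} ∪ {W, Z} ∪ {B, D, F, H, J, S, W} = {B, C, D, F, H, J, L, P, S, W, Z}.

{B, C, D, F, H, J, L, P, S, W, Z}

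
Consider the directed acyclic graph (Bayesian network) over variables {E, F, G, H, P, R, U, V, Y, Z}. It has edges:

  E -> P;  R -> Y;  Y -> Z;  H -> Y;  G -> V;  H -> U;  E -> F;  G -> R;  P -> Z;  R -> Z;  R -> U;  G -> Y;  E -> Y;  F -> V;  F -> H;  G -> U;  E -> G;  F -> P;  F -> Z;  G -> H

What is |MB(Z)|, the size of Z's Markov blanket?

Pa(Z) = {F, P, R, Y}.
Z's children: none.
Z has no children, so there are no co-parents.
MB(Z) = {F, P, R, Y}, which has 4 nodes.

4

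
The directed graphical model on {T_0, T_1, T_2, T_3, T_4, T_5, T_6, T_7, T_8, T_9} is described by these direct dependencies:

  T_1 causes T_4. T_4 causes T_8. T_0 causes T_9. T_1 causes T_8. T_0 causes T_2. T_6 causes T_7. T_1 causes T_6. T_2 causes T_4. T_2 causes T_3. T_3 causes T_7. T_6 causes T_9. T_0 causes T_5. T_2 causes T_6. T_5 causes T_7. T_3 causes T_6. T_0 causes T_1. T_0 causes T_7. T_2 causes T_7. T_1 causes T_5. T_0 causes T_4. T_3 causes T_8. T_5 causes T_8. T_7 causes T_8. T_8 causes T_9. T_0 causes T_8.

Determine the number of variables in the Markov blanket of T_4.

7

Recall MB(v) = parents ∪ children ∪ spouses, where spouses are the other parents of v's children.
Pa(T_4) = {T_0, T_1, T_2}.
Ch(T_4) = {T_8}.
For each child, the remaining parents (spouses of T_4):
  parents(T_8) \ {T_4} = {T_0, T_1, T_3, T_5, T_7}.
MB(T_4) = {T_0, T_1, T_2, T_3, T_5, T_7, T_8}, which has 7 nodes.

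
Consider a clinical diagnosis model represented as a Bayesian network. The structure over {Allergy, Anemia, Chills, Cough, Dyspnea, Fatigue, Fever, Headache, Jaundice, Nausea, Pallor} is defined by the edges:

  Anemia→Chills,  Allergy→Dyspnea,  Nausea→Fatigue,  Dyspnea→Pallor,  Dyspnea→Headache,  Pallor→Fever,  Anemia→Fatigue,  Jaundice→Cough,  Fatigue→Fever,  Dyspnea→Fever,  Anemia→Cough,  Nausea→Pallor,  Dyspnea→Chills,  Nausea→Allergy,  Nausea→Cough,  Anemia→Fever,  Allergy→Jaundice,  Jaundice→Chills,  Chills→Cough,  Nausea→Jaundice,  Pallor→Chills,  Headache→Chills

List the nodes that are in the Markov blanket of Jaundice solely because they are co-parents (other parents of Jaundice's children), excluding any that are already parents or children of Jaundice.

{Anemia, Dyspnea, Headache, Pallor}

Children of Jaundice: Chills, Cough.
  Chills: Anemia, Dyspnea, Headache, Pallor
  Cough: Anemia, Chills, Nausea
Excluding nodes already adjacent to Jaundice (Allergy, Chills, Cough, Nausea), the co-parent-only contribution is {Anemia, Dyspnea, Headache, Pallor}.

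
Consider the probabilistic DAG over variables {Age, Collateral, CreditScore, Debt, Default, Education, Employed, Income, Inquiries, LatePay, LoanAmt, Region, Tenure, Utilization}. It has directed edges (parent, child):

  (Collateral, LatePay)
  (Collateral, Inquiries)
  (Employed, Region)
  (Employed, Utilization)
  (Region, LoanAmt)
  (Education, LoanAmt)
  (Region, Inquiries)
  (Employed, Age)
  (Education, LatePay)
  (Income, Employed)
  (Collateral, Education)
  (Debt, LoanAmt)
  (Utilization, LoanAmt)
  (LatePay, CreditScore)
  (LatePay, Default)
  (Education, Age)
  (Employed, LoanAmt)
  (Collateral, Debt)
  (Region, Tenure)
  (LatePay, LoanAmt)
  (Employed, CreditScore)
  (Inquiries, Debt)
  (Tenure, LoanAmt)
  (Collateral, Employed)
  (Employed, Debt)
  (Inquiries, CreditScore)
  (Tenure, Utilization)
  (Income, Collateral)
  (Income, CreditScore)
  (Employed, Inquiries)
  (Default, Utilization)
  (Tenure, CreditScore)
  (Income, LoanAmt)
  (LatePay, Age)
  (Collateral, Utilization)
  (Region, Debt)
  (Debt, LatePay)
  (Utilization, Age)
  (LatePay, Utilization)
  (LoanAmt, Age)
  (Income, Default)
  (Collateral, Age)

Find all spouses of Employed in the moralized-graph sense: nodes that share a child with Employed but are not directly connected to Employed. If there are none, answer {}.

{Default, Education, LatePay, Tenure}

Children of Employed: Age, CreditScore, Debt, Inquiries, LoanAmt, Region, Utilization.
  Region: no additional parents.
  Inquiries also has parents Collateral, Region.
  Debt's other parents are Collateral, Inquiries, Region.
  Utilization's other parents are Collateral, Default, LatePay, Tenure.
  LoanAmt's other parents are Debt, Education, Income, LatePay, Region, Tenure, Utilization.
  CreditScore's other parents are Income, Inquiries, LatePay, Tenure.
  parents(Age) \ {Employed} = {Collateral, Education, LatePay, LoanAmt, Utilization}.
Excluding nodes already adjacent to Employed (Age, Collateral, CreditScore, Debt, Income, Inquiries, LoanAmt, Region, Utilization), the co-parent-only contribution is {Default, Education, LatePay, Tenure}.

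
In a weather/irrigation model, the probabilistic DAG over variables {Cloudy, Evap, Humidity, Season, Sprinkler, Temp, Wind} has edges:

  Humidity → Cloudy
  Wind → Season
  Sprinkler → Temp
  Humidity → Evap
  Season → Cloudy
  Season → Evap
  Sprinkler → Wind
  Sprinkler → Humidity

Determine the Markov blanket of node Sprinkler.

{Humidity, Temp, Wind}

A node's Markov blanket = Pa ∪ Ch ∪ (parents of Ch other than the node itself).
Parents of Sprinkler: none.
Children of Sprinkler: Humidity, Temp, Wind.
For each child, the remaining parents (spouses of Sprinkler):
  Wind: no additional parents.
  Humidity has no other parent.
  Temp has no other parent.
So the Markov blanket of Sprinkler is {Humidity, Temp, Wind}.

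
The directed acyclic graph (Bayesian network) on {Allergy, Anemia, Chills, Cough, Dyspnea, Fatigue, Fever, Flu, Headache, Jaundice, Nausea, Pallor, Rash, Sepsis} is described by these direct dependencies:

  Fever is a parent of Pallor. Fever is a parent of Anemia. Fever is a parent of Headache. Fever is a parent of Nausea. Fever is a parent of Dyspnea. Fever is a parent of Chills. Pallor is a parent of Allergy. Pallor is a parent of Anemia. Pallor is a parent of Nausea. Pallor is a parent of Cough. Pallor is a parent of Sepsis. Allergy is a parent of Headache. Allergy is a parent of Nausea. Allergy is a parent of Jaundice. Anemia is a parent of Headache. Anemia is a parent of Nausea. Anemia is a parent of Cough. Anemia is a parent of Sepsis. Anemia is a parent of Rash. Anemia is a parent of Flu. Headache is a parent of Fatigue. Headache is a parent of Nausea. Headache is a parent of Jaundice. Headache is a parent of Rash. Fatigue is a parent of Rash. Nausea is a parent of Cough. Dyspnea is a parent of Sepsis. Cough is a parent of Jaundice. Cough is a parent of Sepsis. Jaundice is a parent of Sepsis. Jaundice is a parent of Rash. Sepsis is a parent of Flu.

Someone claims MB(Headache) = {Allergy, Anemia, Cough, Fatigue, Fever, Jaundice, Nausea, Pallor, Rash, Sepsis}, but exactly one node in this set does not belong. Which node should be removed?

Sepsis

Recall MB(v) = parents ∪ children ∪ spouses, where spouses are the other parents of v's children.
Headache's children: Fatigue, Jaundice, Nausea, Rash.
Headache's parents: Allergy, Anemia, Fever.
Parents of each child, excluding Headache:
  Fatigue: —
  Nausea: Allergy, Anemia, Fever, Pallor
  Jaundice: Allergy, Cough
  Rash: Anemia, Fatigue, Jaundice
MB(Headache) = {Allergy, Anemia, Cough, Fatigue, Fever, Jaundice, Nausea, Pallor, Rash}.
Sepsis is neither a parent, child, nor co-parent of Headache, so it does not belong.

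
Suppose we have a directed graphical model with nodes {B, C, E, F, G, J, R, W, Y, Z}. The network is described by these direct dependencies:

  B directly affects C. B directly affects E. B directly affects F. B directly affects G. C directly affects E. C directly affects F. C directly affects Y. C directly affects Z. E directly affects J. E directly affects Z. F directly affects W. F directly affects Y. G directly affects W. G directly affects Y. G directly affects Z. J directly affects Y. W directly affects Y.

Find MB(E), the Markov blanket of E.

E's children: J, Z.
Parents of E: B, C.
Parents of each child, excluding E:
  J: —
  Z: C, G
So the Markov blanket of E is {B, C, G, J, Z}.

{B, C, G, J, Z}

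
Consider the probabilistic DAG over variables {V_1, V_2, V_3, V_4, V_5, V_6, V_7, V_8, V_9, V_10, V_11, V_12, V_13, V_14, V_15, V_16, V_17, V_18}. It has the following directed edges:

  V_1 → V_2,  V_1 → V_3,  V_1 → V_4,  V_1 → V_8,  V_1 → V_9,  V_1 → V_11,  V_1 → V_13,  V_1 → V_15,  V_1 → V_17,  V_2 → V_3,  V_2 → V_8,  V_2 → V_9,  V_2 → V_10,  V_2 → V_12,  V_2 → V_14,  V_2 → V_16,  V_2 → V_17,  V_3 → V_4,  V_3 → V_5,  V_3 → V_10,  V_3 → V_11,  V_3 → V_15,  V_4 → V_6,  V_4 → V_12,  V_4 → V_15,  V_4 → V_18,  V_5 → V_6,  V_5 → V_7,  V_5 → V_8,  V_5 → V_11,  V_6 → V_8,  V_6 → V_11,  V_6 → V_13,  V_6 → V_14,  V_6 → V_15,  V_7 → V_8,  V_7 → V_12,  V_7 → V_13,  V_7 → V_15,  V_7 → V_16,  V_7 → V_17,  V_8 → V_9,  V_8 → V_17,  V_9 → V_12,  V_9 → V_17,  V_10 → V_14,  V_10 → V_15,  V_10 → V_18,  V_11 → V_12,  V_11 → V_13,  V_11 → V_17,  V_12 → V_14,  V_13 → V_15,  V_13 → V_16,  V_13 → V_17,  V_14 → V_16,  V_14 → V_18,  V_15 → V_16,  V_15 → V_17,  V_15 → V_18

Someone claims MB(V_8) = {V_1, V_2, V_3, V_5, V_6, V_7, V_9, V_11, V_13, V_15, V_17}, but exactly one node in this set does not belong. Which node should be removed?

V_3

V_8's parents: V_1, V_2, V_5, V_6, V_7.
Children of V_8: V_9, V_17.
Parents of each child, excluding V_8:
  V_9's other parents are V_1, V_2.
  V_17's other parents are V_1, V_2, V_7, V_9, V_11, V_13, V_15.
MB(V_8) = {V_1, V_2, V_5, V_6, V_7, V_9, V_11, V_13, V_15, V_17}.
V_3 is neither a parent, child, nor co-parent of V_8, so it does not belong.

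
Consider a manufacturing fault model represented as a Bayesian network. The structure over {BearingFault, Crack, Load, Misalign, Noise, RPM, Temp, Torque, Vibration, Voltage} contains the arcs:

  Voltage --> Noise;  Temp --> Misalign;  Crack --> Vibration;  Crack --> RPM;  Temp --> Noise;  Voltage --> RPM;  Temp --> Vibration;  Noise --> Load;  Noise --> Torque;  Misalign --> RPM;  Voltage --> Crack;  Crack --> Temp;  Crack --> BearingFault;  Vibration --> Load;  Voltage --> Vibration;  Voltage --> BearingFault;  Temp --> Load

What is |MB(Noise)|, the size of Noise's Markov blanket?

A node's Markov blanket = Pa ∪ Ch ∪ (parents of Ch other than the node itself).
Noise has parents Temp, Voltage.
Children of Noise: Load, Torque.
Other parents of Noise's children:
  Load also has parents Temp, Vibration.
  Torque: no additional parents.
MB(Noise) = {Load, Temp, Torque, Vibration, Voltage}, which has 5 nodes.

5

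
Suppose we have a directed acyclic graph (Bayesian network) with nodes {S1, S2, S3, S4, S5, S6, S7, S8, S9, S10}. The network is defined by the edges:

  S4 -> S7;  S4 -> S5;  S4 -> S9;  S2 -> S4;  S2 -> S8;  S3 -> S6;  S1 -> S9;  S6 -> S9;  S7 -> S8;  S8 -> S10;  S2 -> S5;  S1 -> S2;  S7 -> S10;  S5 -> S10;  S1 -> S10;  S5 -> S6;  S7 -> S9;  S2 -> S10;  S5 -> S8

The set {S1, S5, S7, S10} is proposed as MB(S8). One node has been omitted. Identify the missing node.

S2

Children of S8: S10.
S8 has parents S2, S5, S7.
Co-parents of S8 (other parents of its children):
  S10: S1, S2, S5, S7
MB(S8) = {S1, S2, S5, S7, S10}.
Comparing with the claimed set, S2 is missing.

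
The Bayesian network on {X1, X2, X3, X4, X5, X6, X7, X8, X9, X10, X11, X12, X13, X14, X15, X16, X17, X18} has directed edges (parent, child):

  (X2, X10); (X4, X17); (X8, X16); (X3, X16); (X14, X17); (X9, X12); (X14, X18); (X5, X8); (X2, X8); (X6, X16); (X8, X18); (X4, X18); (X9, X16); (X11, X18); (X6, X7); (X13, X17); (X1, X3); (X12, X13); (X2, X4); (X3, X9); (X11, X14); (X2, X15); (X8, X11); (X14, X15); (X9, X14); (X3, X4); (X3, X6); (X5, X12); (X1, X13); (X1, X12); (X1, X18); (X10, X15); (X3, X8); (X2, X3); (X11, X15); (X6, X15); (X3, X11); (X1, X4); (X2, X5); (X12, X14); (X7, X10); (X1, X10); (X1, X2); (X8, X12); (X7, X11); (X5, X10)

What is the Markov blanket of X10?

A node's Markov blanket = Pa ∪ Ch ∪ (parents of Ch other than the node itself).
X10's parents: X1, X2, X5, X7.
Children of X10: X15.
Co-parents of X10 (other parents of its children):
  parents(X15) \ {X10} = {X2, X6, X11, X14}.
So the Markov blanket of X10 is {X1, X2, X5, X6, X7, X11, X14, X15}.

{X1, X2, X5, X6, X7, X11, X14, X15}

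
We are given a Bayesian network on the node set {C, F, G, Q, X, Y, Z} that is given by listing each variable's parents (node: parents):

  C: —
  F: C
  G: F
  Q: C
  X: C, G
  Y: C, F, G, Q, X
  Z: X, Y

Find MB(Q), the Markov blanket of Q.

Ch(Q) = {Y}.
Parents of Q: C.
For each child, the remaining parents (spouses of Q):
  Y also has parents C, F, G, X.
MB(Q) = {C, F, G, X, Y}.

{C, F, G, X, Y}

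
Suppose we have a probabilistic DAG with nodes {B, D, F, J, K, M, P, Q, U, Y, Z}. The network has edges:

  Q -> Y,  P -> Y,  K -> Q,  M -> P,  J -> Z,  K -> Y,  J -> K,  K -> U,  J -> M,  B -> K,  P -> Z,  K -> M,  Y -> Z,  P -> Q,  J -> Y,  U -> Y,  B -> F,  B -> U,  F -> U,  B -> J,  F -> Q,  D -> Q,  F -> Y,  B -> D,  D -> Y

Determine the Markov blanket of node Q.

{D, F, J, K, P, U, Y}

A node's Markov blanket = Pa ∪ Ch ∪ (parents of Ch other than the node itself).
Children of Q: Y.
Parents of Q: D, F, K, P.
Co-parents of Q (other parents of its children):
  parents(Y) \ {Q} = {D, F, J, K, P, U}.
Taking the union gives {D, F, J, K, P, U, Y}.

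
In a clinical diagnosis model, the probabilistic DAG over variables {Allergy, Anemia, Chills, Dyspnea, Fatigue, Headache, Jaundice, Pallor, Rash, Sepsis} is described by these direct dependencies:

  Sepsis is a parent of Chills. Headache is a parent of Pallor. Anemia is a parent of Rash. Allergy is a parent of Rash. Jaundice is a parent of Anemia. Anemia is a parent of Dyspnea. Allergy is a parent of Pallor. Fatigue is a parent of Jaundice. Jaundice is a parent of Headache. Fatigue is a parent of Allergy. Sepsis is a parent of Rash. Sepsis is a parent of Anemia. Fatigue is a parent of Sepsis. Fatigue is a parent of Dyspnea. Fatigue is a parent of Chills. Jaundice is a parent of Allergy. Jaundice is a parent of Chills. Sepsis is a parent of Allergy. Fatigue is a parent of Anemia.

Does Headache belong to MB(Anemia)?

No

Anemia's parents: Fatigue, Jaundice, Sepsis.
Ch(Anemia) = {Dyspnea, Rash}.
Co-parents of Anemia (other parents of its children):
  parents(Rash) \ {Anemia} = {Allergy, Sepsis}.
  parents(Dyspnea) \ {Anemia} = {Fatigue}.
MB(Anemia) = {Allergy, Dyspnea, Fatigue, Jaundice, Rash, Sepsis}; Headache is not in this set.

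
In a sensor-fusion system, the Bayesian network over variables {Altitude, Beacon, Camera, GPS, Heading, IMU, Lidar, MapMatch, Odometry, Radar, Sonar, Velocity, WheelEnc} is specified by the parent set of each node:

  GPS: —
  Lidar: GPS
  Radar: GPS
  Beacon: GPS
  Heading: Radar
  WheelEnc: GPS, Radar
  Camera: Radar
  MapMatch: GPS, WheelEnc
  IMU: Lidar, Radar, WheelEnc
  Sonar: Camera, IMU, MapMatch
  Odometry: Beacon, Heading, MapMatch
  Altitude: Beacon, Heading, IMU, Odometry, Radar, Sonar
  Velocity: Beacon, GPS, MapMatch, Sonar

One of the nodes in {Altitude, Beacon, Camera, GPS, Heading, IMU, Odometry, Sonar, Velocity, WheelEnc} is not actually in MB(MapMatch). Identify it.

Altitude

Pa(MapMatch) = {GPS, WheelEnc}.
Ch(MapMatch) = {Odometry, Sonar, Velocity}.
Other parents of MapMatch's children:
  Sonar's other parents are Camera, IMU.
  parents(Odometry) \ {MapMatch} = {Beacon, Heading}.
  Velocity's other parents are Beacon, GPS, Sonar.
MB(MapMatch) = {Beacon, Camera, GPS, Heading, IMU, Odometry, Sonar, Velocity, WheelEnc}.
Altitude is neither a parent, child, nor co-parent of MapMatch, so it does not belong.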